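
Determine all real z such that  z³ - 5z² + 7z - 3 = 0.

z = 1 or z = 3

Possible rational roots are divisors of -3. Testing z = 3 gives 0, so (z - 3) is a factor.
Divide: z³ - 5z² + 7z - 3 = (z - 3)(z² - 2z + 1).
The quadratic has the repeated root z = 1.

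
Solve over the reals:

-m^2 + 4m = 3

Bring every term to one side: -m^2 + 4m - 3 = 0.
Factor: -1(m - 1)(m - 3) = 0.
So m = 1 or m = 3.

m = 1 or m = 3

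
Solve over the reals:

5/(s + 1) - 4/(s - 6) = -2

Multiply both sides by (s + 1)(s - 6):
5(s - 6) - 4(s + 1) = -2(s + 1)(s - 6).
Expand and collect terms: -2s² + 9s + 46 = 0.
By the quadratic formula, s = (-9 ± √449) / -4, so s ≈ -3.0474 or s ≈ 7.5474.
Neither value makes a denominator zero (s ≠ -1, s ≠ 6), so both are valid.

s = -3.0474 or s = 7.5474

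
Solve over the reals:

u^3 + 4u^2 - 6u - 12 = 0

Possible rational roots are divisors of -12. Testing u = 2 gives 0, so (u - 2) is a factor.
Divide: u^3 + 4u^2 - 6u - 12 = (u - 2)(u^2 + 6u + 6).
Apply the quadratic formula to u^2 + 6u + 6 = 0: u = (-6 +/- sqrt(12))/2, i.e. u ~= -1.2679 or u ~= -4.7321.

u = -4.7321 or u = -1.2679 or u = 2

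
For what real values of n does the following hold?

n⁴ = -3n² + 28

n = -2 or n = 2

Let u = n². The equation becomes u² + 3u - 28 = 0.
Factor: (u - 4)(u + 7) = 0, so u = 4 or u = -7.
n² = 4 gives n = ±2.
n² = -7 < 0 has no real solution.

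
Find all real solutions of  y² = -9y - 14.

Bring every term to one side: y² + 9y + 14 = 0.
Factor: (y + 2)(y + 7) = 0.
So y = -2 or y = -7.

y = -7 or y = -2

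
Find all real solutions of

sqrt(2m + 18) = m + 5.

Square both sides: 2m + 18 = (m + 5)^2.
Expand and rearrange: m^2 + 8m + 7 = 0.
Solving gives m = -1 or m = -7.
Check each candidate in the original equation:
  m = -1: sqrt(16) = 4, while m + 5 = 4 — valid.
  m = -7: sqrt(4) = 2, while m + 5 = -2 — extraneous.

m = -1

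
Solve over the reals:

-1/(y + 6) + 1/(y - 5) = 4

Multiply both sides by (y + 6)(y - 5):
-(y - 5) + (y + 6) = 4(y + 6)(y - 5).
Expand and collect terms: 4y^2 + 4y - 131 = 0.
By the quadratic formula, y = (-4 +/- sqrt(2112)) / 8, so y ~= 5.2446 or y ~= -6.2446.
Neither value makes a denominator zero (y != -6, y != 5), so both are valid.

y = -6.2446 or y = 5.2446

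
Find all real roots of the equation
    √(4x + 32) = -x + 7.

Square both sides: 4x + 32 = (-x + 7)².
Expand and rearrange: x² - 18x + 17 = 0.
Solving gives x = 17 or x = 1.
Check each candidate in the original equation:
  x = 17: √(100) = 10, while -x + 7 = -10 — extraneous.
  x = 1: √(36) = 6, while -x + 7 = 6 — valid.

x = 1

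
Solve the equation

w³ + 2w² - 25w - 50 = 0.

Possible rational roots are divisors of -50. Testing w = -5 gives 0, so (w + 5) is a factor.
Divide: w³ + 2w² - 25w - 50 = (w + 5)(w² - 3w - 10).
Factor the quadratic: w = 5 or w = -2.

w = -5 or w = -2 or w = 5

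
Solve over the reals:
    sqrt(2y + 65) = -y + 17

Square both sides: 2y + 65 = (-y + 17)^2.
Expand and rearrange: y^2 - 36y + 224 = 0.
Solving gives y = 28 or y = 8.
Check each candidate in the original equation:
  y = 28: sqrt(121) = 11, while -y + 17 = -11 — extraneous.
  y = 8: sqrt(81) = 9, while -y + 17 = 9 — valid.

y = 8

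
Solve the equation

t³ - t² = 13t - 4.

Rearrange: t³ - t² - 13t + 4 = 0.
Possible rational roots are divisors of 4. Testing t = 4 gives 0, so (t - 4) is a factor.
Divide: t³ - t² - 13t + 4 = (t - 4)(t² + 3t - 1).
Apply the quadratic formula to t² + 3t - 1 = 0: t = (-3 ± √13)/2, i.e. t ≈ 0.3028 or t ≈ -3.3028.

t = -3.3028 or t = 0.3028 or t = 4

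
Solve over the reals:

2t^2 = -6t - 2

t = -2.618 or t = -0.382

Rearrange to standard form: 2t^2 + 6t + 2 = 0.
Discriminant: (6)^2 - 4*2*2 = 20.
Quadratic formula: t = (-6 +/- sqrt(20)) / 4.
So t = -3/2 + sqrt(5)/2 ~= -0.382 or t = -3/2 - sqrt(5)/2 ~= -2.618.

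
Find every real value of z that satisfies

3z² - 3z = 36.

z = -3 or z = 4

Bring every term to one side: 3z² - 3z - 36 = 0.
Factor: 3(z + 3)(z - 4) = 0.
So z = -3 or z = 4.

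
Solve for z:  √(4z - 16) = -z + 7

Square both sides: 4z - 16 = (-z + 7)².
Expand and rearrange: z² - 18z + 65 = 0.
Solving gives z = 13 or z = 5.
Check each candidate in the original equation:
  z = 13: √(36) = 6, while -z + 7 = -6 — extraneous.
  z = 5: √(4) = 2, while -z + 7 = 2 — valid.

z = 5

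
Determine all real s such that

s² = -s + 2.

Bring every term to one side: s² + s - 2 = 0.
Factor: (s + 2)(s - 1) = 0.
So s = -2 or s = 1.

s = -2 or s = 1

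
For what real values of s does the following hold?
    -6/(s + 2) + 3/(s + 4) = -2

Multiply both sides by (s + 2)(s + 4):
-6(s + 4) + 3(s + 2) = -2(s + 2)(s + 4).
Expand and collect terms: -2s² - 9s + 2 = 0.
By the quadratic formula, s = (9 ± √97) / -4, so s ≈ -4.7122 or s ≈ 0.2122.
Neither value makes a denominator zero (s ≠ -2, s ≠ -4), so both are valid.

s = -4.7122 or s = 0.2122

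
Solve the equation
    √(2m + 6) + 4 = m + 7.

Isolate the radical: √(2m + 6) = m + 3.
Square both sides: 2m + 6 = (m + 3)².
Expand and rearrange: m² + 4m + 3 = 0.
Solving gives m = -1 or m = -3.
Check each candidate in the original equation:
  m = -1: √(4) = 2, while m + 3 = 2 — valid.
  m = -3: √(0) = 0, while m + 3 = 0 — valid.

m = -3 or m = -1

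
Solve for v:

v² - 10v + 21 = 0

v = 3 or v = 7

Factor: (v - 7)(v - 3) = 0.
So v = 7 or v = 3.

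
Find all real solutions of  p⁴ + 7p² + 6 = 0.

Let u = p². The equation becomes u² + 7u + 6 = 0.
Factor: (u + 6)(u + 1) = 0, so u = -6 or u = -1.
p² = -6 < 0 has no real solution.
p² = -1 < 0 has no real solution.

No real solutions.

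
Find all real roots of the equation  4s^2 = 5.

Rearrange to standard form: 4s^2 - 5 = 0.
Discriminant: (0)^2 - 4*4*(-5) = 80.
Quadratic formula: s = (0 +/- sqrt(80)) / 8.
So s = sqrt(5)/2 ~= 1.118 or s = -sqrt(5)/2 ~= -1.118.

s = -1.118 or s = 1.118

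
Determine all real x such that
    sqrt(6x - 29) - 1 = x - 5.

Isolate the radical: sqrt(6x - 29) = x - 4.
Square both sides: 6x - 29 = (x - 4)^2.
Expand and rearrange: x^2 - 14x + 45 = 0.
Solving gives x = 9 or x = 5.
Check each candidate in the original equation:
  x = 9: sqrt(25) = 5, while x - 4 = 5 — valid.
  x = 5: sqrt(1) = 1, while x - 4 = 1 — valid.

x = 5 or x = 9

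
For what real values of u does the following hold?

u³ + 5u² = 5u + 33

u = -4.4641 or u = -3 or u = 2.4641

Rearrange: u³ + 5u² - 5u - 33 = 0.
Possible rational roots are divisors of -33. Testing u = -3 gives 0, so (u + 3) is a factor.
Divide: u³ + 5u² - 5u - 33 = (u + 3)(u² + 2u - 11).
Apply the quadratic formula to u² + 2u - 11 = 0: u = (-2 ± √48)/2, i.e. u ≈ 2.4641 or u ≈ -4.4641.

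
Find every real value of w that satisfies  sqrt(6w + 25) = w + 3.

Square both sides: 6w + 25 = (w + 3)^2.
Expand and rearrange: w^2 - 16 = 0.
Solving gives w = 4 or w = -4.
Check each candidate in the original equation:
  w = 4: sqrt(49) = 7, while w + 3 = 7 — valid.
  w = -4: sqrt(1) = 1, while w + 3 = -1 — extraneous.

w = 4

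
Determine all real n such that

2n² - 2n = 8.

Rearrange to standard form: 2n² - 2n - 8 = 0.
Discriminant: (-2)² − 4·2·(-8) = 68.
Quadratic formula: n = (2 ± √68) / 4.
So n = 1/2 + √(17)/2 ≈ 2.5616 or n = 1/2 - √(17)/2 ≈ -1.5616.

n = -1.5616 or n = 2.5616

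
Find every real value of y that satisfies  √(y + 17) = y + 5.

Square both sides: y + 17 = (y + 5)².
Expand and rearrange: y² + 9y + 8 = 0.
Solving gives y = -1 or y = -8.
Check each candidate in the original equation:
  y = -1: √(16) = 4, while y + 5 = 4 — valid.
  y = -8: √(9) = 3, while y + 5 = -3 — extraneous.

y = -1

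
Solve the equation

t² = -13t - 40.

Bring every term to one side: t² + 13t + 40 = 0.
Factor: (t + 5)(t + 8) = 0.
So t = -5 or t = -8.

t = -8 or t = -5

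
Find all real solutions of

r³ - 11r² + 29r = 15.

r = 0.6834 or r = 3 or r = 7.3166

Rearrange: r³ - 11r² + 29r - 15 = 0.
Possible rational roots are divisors of -15. Testing r = 3 gives 0, so (r - 3) is a factor.
Divide: r³ - 11r² + 29r - 15 = (r - 3)(r² - 8r + 5).
Apply the quadratic formula to r² - 8r + 5 = 0: r = (8 ± √44)/2, i.e. r ≈ 7.3166 or r ≈ 0.6834.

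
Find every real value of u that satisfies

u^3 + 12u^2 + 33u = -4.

Rearrange: u^3 + 12u^2 + 33u + 4 = 0.
Possible rational roots are divisors of 4. Testing u = -4 gives 0, so (u + 4) is a factor.
Divide: u^3 + 12u^2 + 33u + 4 = (u + 4)(u^2 + 8u + 1).
Apply the quadratic formula to u^2 + 8u + 1 = 0: u = (-8 +/- sqrt(60))/2, i.e. u ~= -0.127 or u ~= -7.873.

u = -7.873 or u = -4 or u = -0.127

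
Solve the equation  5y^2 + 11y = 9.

y = -2.8349 or y = 0.6349

Rearrange to standard form: 5y^2 + 11y - 9 = 0.
Discriminant: (11)^2 - 4*5*(-9) = 301.
Quadratic formula: y = (-11 +/- sqrt(301)) / 10.
So y = -11/10 + sqrt(301)/10 ~= 0.6349 or y = -sqrt(301)/10 - 11/10 ~= -2.8349.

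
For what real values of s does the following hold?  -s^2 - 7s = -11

Rearrange to standard form: -s^2 - 7s + 11 = 0.
Discriminant: (-7)^2 - 4*(-1)*11 = 93.
Quadratic formula: s = (7 +/- sqrt(93)) / (-2).
So s = -sqrt(93)/2 - 7/2 ~= -8.3218 or s = -7/2 + sqrt(93)/2 ~= 1.3218.

s = -8.3218 or s = 1.3218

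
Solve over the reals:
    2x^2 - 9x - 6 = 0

Discriminant: (-9)^2 - 4*2*(-6) = 129.
Quadratic formula: x = (9 +/- sqrt(129)) / 4.
So x = 9/4 + sqrt(129)/4 ~= 5.0895 or x = 9/4 - sqrt(129)/4 ~= -0.5895.

x = -0.5895 or x = 5.0895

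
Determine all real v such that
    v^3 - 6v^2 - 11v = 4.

Rearrange: v^3 - 6v^2 - 11v - 4 = 0.
Possible rational roots are divisors of -4. Testing v = -1 gives 0, so (v + 1) is a factor.
Divide: v^3 - 6v^2 - 11v - 4 = (v + 1)(v^2 - 7v - 4).
Apply the quadratic formula to v^2 - 7v - 4 = 0: v = (7 +/- sqrt(65))/2, i.e. v ~= 7.5311 or v ~= -0.5311.

v = -1 or v = -0.5311 or v = 7.5311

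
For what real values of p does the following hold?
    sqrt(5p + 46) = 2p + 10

p = -2

Square both sides: 5p + 46 = (2p + 10)^2.
Expand and rearrange: 4p^2 + 35p + 54 = 0.
Solving gives p = -2 or p = -6.75.
Check each candidate in the original equation:
  p = -2: sqrt(36) = 6, while 2p + 10 = 6 — valid.
  p = -6.75: sqrt(12.25) = 3.5, while 2p + 10 = -3.5 — extraneous.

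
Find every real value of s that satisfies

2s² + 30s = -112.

Bring every term to one side: 2s² + 30s + 112 = 0.
Factor: 2(s + 8)(s + 7) = 0.
So s = -8 or s = -7.

s = -8 or s = -7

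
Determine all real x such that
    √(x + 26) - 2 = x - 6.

Isolate the radical: √(x + 26) = x - 4.
Square both sides: x + 26 = (x - 4)².
Expand and rearrange: x² - 9x - 10 = 0.
Solving gives x = 10 or x = -1.
Check each candidate in the original equation:
  x = 10: √(36) = 6, while x - 4 = 6 — valid.
  x = -1: √(25) = 5, while x - 4 = -5 — extraneous.

x = 10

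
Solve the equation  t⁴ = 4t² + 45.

t = -3 or t = 3

Let u = t². The equation becomes u² - 4u - 45 = 0.
Factor: (u + 5)(u - 9) = 0, so u = -5 or u = 9.
t² = -5 < 0 has no real solution.
t² = 9 gives t = ±3.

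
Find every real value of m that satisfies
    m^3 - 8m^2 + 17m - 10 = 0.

Possible rational roots are divisors of -10. Testing m = 2 gives 0, so (m - 2) is a factor.
Divide: m^3 - 8m^2 + 17m - 10 = (m - 2)(m^2 - 6m + 5).
Factor the quadratic: m = 5 or m = 1.

m = 1 or m = 2 or m = 5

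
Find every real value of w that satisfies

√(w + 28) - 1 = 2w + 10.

w = -3

Isolate the radical: √(w + 28) = 2w + 11.
Square both sides: w + 28 = (2w + 11)².
Expand and rearrange: 4w² + 43w + 93 = 0.
Solving gives w = -3 or w = -7.75.
Check each candidate in the original equation:
  w = -3: √(25) = 5, while 2w + 11 = 5 — valid.
  w = -7.75: √(20.25) = 4.5, while 2w + 11 = -4.5 — extraneous.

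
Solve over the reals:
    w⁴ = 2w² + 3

w = -1.7321 or w = 1.7321

Let u = w². The equation becomes u² - 2u - 3 = 0.
Factor: (u - 3)(u + 1) = 0, so u = 3 or u = -1.
w² = 3 gives w = ±√(3) ≈ ±1.7321.
w² = -1 < 0 has no real solution.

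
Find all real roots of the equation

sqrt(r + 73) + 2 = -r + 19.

Isolate the radical: sqrt(r + 73) = -r + 17.
Square both sides: r + 73 = (-r + 17)^2.
Expand and rearrange: r^2 - 35r + 216 = 0.
Solving gives r = 27 or r = 8.
Check each candidate in the original equation:
  r = 27: sqrt(100) = 10, while -r + 17 = -10 — extraneous.
  r = 8: sqrt(81) = 9, while -r + 17 = 9 — valid.

r = 8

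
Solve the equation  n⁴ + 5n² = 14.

Let u = n². The equation becomes u² + 5u - 14 = 0.
Factor: (u + 7)(u - 2) = 0, so u = -7 or u = 2.
n² = -7 < 0 has no real solution.
n² = 2 gives n = ±√(2) ≈ ±1.4142.

n = -1.4142 or n = 1.4142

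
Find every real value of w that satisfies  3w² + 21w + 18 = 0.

w = -6 or w = -1

Factor: 3(w + 6)(w + 1) = 0.
So w = -6 or w = -1.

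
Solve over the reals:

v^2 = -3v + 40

Bring every term to one side: v^2 + 3v - 40 = 0.
Factor: (v + 8)(v - 5) = 0.
So v = -8 or v = 5.

v = -8 or v = 5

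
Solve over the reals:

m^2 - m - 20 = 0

m = -4 or m = 5

Factor: (m + 4)(m - 5) = 0.
So m = -4 or m = 5.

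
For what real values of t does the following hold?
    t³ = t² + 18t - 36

Rearrange: t³ - t² - 18t + 36 = 0.
Possible rational roots are divisors of 36. Testing t = 3 gives 0, so (t - 3) is a factor.
Divide: t³ - t² - 18t + 36 = (t - 3)(t² + 2t - 12).
Apply the quadratic formula to t² + 2t - 12 = 0: t = (-2 ± √52)/2, i.e. t ≈ 2.6056 or t ≈ -4.6056.

t = -4.6056 or t = 2.6056 or t = 3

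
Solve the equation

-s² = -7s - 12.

Rearrange to standard form: -s² + 7s + 12 = 0.
Discriminant: (7)² − 4·(-1)·12 = 97.
Quadratic formula: s = (-7 ± √97) / (-2).
So s = 7/2 - √(97)/2 ≈ -1.4244 or s = 7/2 + √(97)/2 ≈ 8.4244.

s = -1.4244 or s = 8.4244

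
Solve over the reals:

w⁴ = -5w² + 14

w = -1.4142 or w = 1.4142

Let u = w². The equation becomes u² + 5u - 14 = 0.
Factor: (u + 7)(u - 2) = 0, so u = -7 or u = 2.
w² = -7 < 0 has no real solution.
w² = 2 gives w = ±√(2) ≈ ±1.4142.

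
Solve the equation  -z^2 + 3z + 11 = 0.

z = -2.1401 or z = 5.1401

Discriminant: (3)^2 - 4*(-1)*11 = 53.
Quadratic formula: z = (-3 +/- sqrt(53)) / (-2).
So z = 3/2 - sqrt(53)/2 ~= -2.1401 or z = 3/2 + sqrt(53)/2 ~= 5.1401.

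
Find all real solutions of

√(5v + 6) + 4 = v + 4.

Isolate the radical: √(5v + 6) = v.
Square both sides: 5v + 6 = (v)².
Expand and rearrange: v² - 5v - 6 = 0.
Solving gives v = 6 or v = -1.
Check each candidate in the original equation:
  v = 6: √(36) = 6, while v = 6 — valid.
  v = -1: √(1) = 1, while v = -1 — extraneous.

v = 6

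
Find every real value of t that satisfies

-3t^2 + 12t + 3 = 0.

t = -0.2361 or t = 4.2361

Discriminant: (12)^2 - 4*(-3)*3 = 180.
Quadratic formula: t = (-12 +/- sqrt(180)) / (-6).
So t = 2 - sqrt(5) ~= -0.2361 or t = 2 + sqrt(5) ~= 4.2361.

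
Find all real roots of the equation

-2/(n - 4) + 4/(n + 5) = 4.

n = -3.9327 or n = 3.4327

Multiply both sides by (n - 4)(n + 5):
-2(n + 5) + 4(n - 4) = 4(n - 4)(n + 5).
Expand and collect terms: 4n² + 2n - 54 = 0.
By the quadratic formula, n = (-2 ± √868) / 8, so n ≈ 3.4327 or n ≈ -3.9327.
Neither value makes a denominator zero (n ≠ 4, n ≠ -5), so both are valid.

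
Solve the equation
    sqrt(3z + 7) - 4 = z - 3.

z = 3

Isolate the radical: sqrt(3z + 7) = z + 1.
Square both sides: 3z + 7 = (z + 1)^2.
Expand and rearrange: z^2 - z - 6 = 0.
Solving gives z = 3 or z = -2.
Check each candidate in the original equation:
  z = 3: sqrt(16) = 4, while z + 1 = 4 — valid.
  z = -2: sqrt(1) = 1, while z + 1 = -1 — extraneous.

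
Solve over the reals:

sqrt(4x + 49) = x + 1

Square both sides: 4x + 49 = (x + 1)^2.
Expand and rearrange: x^2 - 2x - 48 = 0.
Solving gives x = 8 or x = -6.
Check each candidate in the original equation:
  x = 8: sqrt(81) = 9, while x + 1 = 9 — valid.
  x = -6: sqrt(25) = 5, while x + 1 = -5 — extraneous.

x = 8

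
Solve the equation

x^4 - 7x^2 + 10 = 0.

x = -2.2361 or x = -1.4142 or x = 1.4142 or x = 2.2361

Let u = x^2. The equation becomes u^2 - 7u + 10 = 0.
Factor: (u - 5)(u - 2) = 0, so u = 5 or u = 2.
x^2 = 5 gives x = +/-sqrt(5) ~= +/-2.2361.
x^2 = 2 gives x = +/-sqrt(2) ~= +/-1.4142.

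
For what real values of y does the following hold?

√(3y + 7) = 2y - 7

Square both sides: 3y + 7 = (2y - 7)².
Expand and rearrange: 4y² - 31y + 42 = 0.
Solving gives y = 6 or y = 1.75.
Check each candidate in the original equation:
  y = 6: √(25) = 5, while 2y - 7 = 5 — valid.
  y = 1.75: √(12.25) = 3.5, while 2y - 7 = -3.5 — extraneous.

y = 6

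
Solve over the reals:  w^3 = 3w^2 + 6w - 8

w = -2 or w = 1 or w = 4

Rearrange: w^3 - 3w^2 - 6w + 8 = 0.
Possible rational roots are divisors of 8. Testing w = 1 gives 0, so (w - 1) is a factor.
Divide: w^3 - 3w^2 - 6w + 8 = (w - 1)(w^2 - 2w - 8).
Factor the quadratic: w = 4 or w = -2.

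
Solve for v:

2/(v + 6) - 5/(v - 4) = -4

Multiply both sides by (v + 6)(v - 4):
2(v - 4) - 5(v + 6) = -4(v + 6)(v - 4).
Expand and collect terms: -4v² - 5v + 134 = 0.
By the quadratic formula, v = (5 ± √2169) / -8, so v ≈ -6.4466 or v ≈ 5.1966.
Neither value makes a denominator zero (v ≠ -6, v ≠ 4), so both are valid.

v = -6.4466 or v = 5.1966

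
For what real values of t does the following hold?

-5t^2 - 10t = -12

t = -2.8439 or t = 0.8439

Rearrange to standard form: -5t^2 - 10t + 12 = 0.
Discriminant: (-10)^2 - 4*(-5)*12 = 340.
Quadratic formula: t = (10 +/- sqrt(340)) / (-10).
So t = -sqrt(85)/5 - 1 ~= -2.8439 or t = -1 + sqrt(85)/5 ~= 0.8439.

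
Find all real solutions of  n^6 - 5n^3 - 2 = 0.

Let u = n^3. The equation becomes u^2 - 5u - 2 = 0.
By the quadratic formula, u = 5/2 + sqrt(33)/2 or u = 5/2 - sqrt(33)/2.
n^3 = 5/2 + sqrt(33)/2 gives n = (5/2 + sqrt(33)/2)^(1/3) ~= 1.7514.
n^3 = 5/2 - sqrt(33)/2 gives n = -(-5/2 + sqrt(33)/2)^(1/3) ~= -0.7194.

n = -0.7194 or n = 1.7514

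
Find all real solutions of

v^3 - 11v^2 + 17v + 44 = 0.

v = -1.3218 or v = 4 or v = 8.3218

Possible rational roots are divisors of 44. Testing v = 4 gives 0, so (v - 4) is a factor.
Divide: v^3 - 11v^2 + 17v + 44 = (v - 4)(v^2 - 7v - 11).
Apply the quadratic formula to v^2 - 7v - 11 = 0: v = (7 +/- sqrt(93))/2, i.e. v ~= 8.3218 or v ~= -1.3218.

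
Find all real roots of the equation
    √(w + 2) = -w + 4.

w = 2

Square both sides: w + 2 = (-w + 4)².
Expand and rearrange: w² - 9w + 14 = 0.
Solving gives w = 7 or w = 2.
Check each candidate in the original equation:
  w = 7: √(9) = 3, while -w + 4 = -3 — extraneous.
  w = 2: √(4) = 2, while -w + 4 = 2 — valid.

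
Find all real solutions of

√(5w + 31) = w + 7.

w = -6 or w = -3

Square both sides: 5w + 31 = (w + 7)².
Expand and rearrange: w² + 9w + 18 = 0.
Solving gives w = -3 or w = -6.
Check each candidate in the original equation:
  w = -3: √(16) = 4, while w + 7 = 4 — valid.
  w = -6: √(1) = 1, while w + 7 = 1 — valid.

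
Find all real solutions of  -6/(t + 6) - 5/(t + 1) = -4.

t = -4.8665 or t = 0.6165

Multiply both sides by (t + 6)(t + 1):
-6(t + 1) - 5(t + 6) = -4(t + 6)(t + 1).
Expand and collect terms: -4t² - 17t + 12 = 0.
By the quadratic formula, t = (17 ± √481) / -8, so t ≈ -4.8665 or t ≈ 0.6165.
Neither value makes a denominator zero (t ≠ -6, t ≠ -1), so both are valid.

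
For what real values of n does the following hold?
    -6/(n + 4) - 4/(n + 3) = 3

n = -7 or n = -3.3333

Multiply both sides by (n + 4)(n + 3):
-6(n + 3) - 4(n + 4) = 3(n + 4)(n + 3).
Expand and collect terms: 3n² + 31n + 70 = 0.
Factor or apply the quadratic formula: n = -3.3333 or n = -7.
Neither value makes a denominator zero (n ≠ -4, n ≠ -3), so both are valid.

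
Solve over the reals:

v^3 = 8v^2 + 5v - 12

v = -1.4244 or v = 1 or v = 8.4244

Rearrange: v^3 - 8v^2 - 5v + 12 = 0.
Possible rational roots are divisors of 12. Testing v = 1 gives 0, so (v - 1) is a factor.
Divide: v^3 - 8v^2 - 5v + 12 = (v - 1)(v^2 - 7v - 12).
Apply the quadratic formula to v^2 - 7v - 12 = 0: v = (7 +/- sqrt(97))/2, i.e. v ~= 8.4244 or v ~= -1.4244.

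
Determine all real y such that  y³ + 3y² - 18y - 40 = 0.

y = -5 or y = -2 or y = 4

Possible rational roots are divisors of -40. Testing y = 4 gives 0, so (y - 4) is a factor.
Divide: y³ + 3y² - 18y - 40 = (y - 4)(y² + 7y + 10).
Factor the quadratic: y = -2 or y = -5.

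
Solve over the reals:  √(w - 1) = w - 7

Square both sides: w - 1 = (w - 7)².
Expand and rearrange: w² - 15w + 50 = 0.
Solving gives w = 10 or w = 5.
Check each candidate in the original equation:
  w = 10: √(9) = 3, while w - 7 = 3 — valid.
  w = 5: √(4) = 2, while w - 7 = -2 — extraneous.

w = 10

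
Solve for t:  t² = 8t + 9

t = -1 or t = 9

Bring every term to one side: t² - 8t - 9 = 0.
Factor: (t + 1)(t - 9) = 0.
So t = -1 or t = 9.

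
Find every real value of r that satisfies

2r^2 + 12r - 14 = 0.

Factor: 2(r + 7)(r - 1) = 0.
So r = -7 or r = 1.

r = -7 or r = 1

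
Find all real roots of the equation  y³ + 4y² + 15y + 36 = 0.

Possible rational roots are divisors of 36. Testing y = -3 gives 0, so (y + 3) is a factor.
Divide: y³ + 4y² + 15y + 36 = (y + 3)(y² + y + 12).
The quadratic y² + y + 12 has discriminant -47 < 0, so no further real roots.

y = -3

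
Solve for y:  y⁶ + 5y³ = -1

y = -1.6858 or y = -0.5932

Let u = y³. The equation becomes u² + 5u + 1 = 0.
By the quadratic formula, u = -5/2 + √(21)/2 or u = -5/2 - √(21)/2.
y³ = -5/2 + √(21)/2 gives y = -∛(5/2 - √(21)/2) ≈ -0.5932.
y³ = -5/2 - √(21)/2 gives y = -∛(√(21)/2 + 5/2) ≈ -1.6858.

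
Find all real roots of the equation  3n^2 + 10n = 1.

n = -3.4305 or n = 0.0972

Rearrange to standard form: 3n^2 + 10n - 1 = 0.
Discriminant: (10)^2 - 4*3*(-1) = 112.
Quadratic formula: n = (-10 +/- sqrt(112)) / 6.
So n = -5/3 + 2*sqrt(7)/3 ~= 0.0972 or n = -2*sqrt(7)/3 - 5/3 ~= -3.4305.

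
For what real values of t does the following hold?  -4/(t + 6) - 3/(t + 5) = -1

Multiply both sides by (t + 6)(t + 5):
-4(t + 5) - 3(t + 6) = -(t + 6)(t + 5).
Expand and collect terms: -t² - 4t + 8 = 0.
By the quadratic formula, t = (4 ± √48) / -2, so t ≈ -5.4641 or t ≈ 1.4641.
Neither value makes a denominator zero (t ≠ -6, t ≠ -5), so both are valid.

t = -5.4641 or t = 1.4641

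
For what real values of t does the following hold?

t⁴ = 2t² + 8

Let u = t². The equation becomes u² - 2u - 8 = 0.
Factor: (u - 4)(u + 2) = 0, so u = 4 or u = -2.
t² = 4 gives t = ±2.
t² = -2 < 0 has no real solution.

t = -2 or t = 2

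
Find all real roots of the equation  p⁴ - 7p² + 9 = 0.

p = -2.3028 or p = -1.3028 or p = 1.3028 or p = 2.3028

Let u = p². The equation becomes u² - 7u + 9 = 0.
By the quadratic formula, u = √(13)/2 + 7/2 or u = 7/2 - √(13)/2.
p² = √(13)/2 + 7/2 gives p = ±(1/2 + √(13)/2) ≈ ±2.3028.
p² = 7/2 - √(13)/2 gives p = ±(-1/2 + √(13)/2) ≈ ±1.3028.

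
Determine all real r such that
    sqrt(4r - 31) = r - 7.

r = 8 or r = 10

Square both sides: 4r - 31 = (r - 7)^2.
Expand and rearrange: r^2 - 18r + 80 = 0.
Solving gives r = 10 or r = 8.
Check each candidate in the original equation:
  r = 10: sqrt(9) = 3, while r - 7 = 3 — valid.
  r = 8: sqrt(1) = 1, while r - 7 = 1 — valid.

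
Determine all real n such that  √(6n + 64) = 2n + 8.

n = 0

Square both sides: 6n + 64 = (2n + 8)².
Expand and rearrange: 4n² + 26n = 0.
Solving gives n = 0 or n = -6.5.
Check each candidate in the original equation:
  n = 0: √(64) = 8, while 2n + 8 = 8 — valid.
  n = -6.5: √(25) = 5, while 2n + 8 = -5 — extraneous.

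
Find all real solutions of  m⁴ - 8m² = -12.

m = -2.4495 or m = -1.4142 or m = 1.4142 or m = 2.4495

Let u = m². The equation becomes u² - 8u + 12 = 0.
Factor: (u - 2)(u - 6) = 0, so u = 2 or u = 6.
m² = 2 gives m = ±√(2) ≈ ±1.4142.
m² = 6 gives m = ±√(6) ≈ ±2.4495.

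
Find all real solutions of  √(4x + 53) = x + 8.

x = -1

Square both sides: 4x + 53 = (x + 8)².
Expand and rearrange: x² + 12x + 11 = 0.
Solving gives x = -1 or x = -11.
Check each candidate in the original equation:
  x = -1: √(49) = 7, while x + 8 = 7 — valid.
  x = -11: √(9) = 3, while x + 8 = -3 — extraneous.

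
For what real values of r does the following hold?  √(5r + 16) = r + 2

r = 4

Square both sides: 5r + 16 = (r + 2)².
Expand and rearrange: r² - r - 12 = 0.
Solving gives r = 4 or r = -3.
Check each candidate in the original equation:
  r = 4: √(36) = 6, while r + 2 = 6 — valid.
  r = -3: √(1) = 1, while r + 2 = -1 — extraneous.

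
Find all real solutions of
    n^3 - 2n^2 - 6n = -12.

n = -2.4495 or n = 2 or n = 2.4495

Rearrange: n^3 - 2n^2 - 6n + 12 = 0.
Possible rational roots are divisors of 12. Testing n = 2 gives 0, so (n - 2) is a factor.
Divide: n^3 - 2n^2 - 6n + 12 = (n - 2)(n^2 - 6).
Apply the quadratic formula to n^2 - 6 = 0: n = (0 +/- sqrt(24))/2, i.e. n ~= 2.4495 or n ~= -2.4495.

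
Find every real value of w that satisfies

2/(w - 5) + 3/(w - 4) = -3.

Multiply both sides by (w - 5)(w - 4):
2(w - 4) + 3(w - 5) = -3(w - 5)(w - 4).
Expand and collect terms: -3w² + 22w - 37 = 0.
By the quadratic formula, w = (-22 ± √40) / -6, so w ≈ 2.6126 or w ≈ 4.7208.
Neither value makes a denominator zero (w ≠ 5, w ≠ 4), so both are valid.

w = 2.6126 or w = 4.7208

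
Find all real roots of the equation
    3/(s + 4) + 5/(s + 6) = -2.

s = -9.4495 or s = -4.5505

Multiply both sides by (s + 4)(s + 6):
3(s + 6) + 5(s + 4) = -2(s + 4)(s + 6).
Expand and collect terms: -2s^2 - 28s - 86 = 0.
By the quadratic formula, s = (28 +/- sqrt(96)) / -4, so s ~= -9.4495 or s ~= -4.5505.
Neither value makes a denominator zero (s != -4, s != -6), so both are valid.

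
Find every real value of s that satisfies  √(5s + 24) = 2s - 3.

s = 5

Square both sides: 5s + 24 = (2s - 3)².
Expand and rearrange: 4s² - 17s - 15 = 0.
Solving gives s = 5 or s = -0.75.
Check each candidate in the original equation:
  s = 5: √(49) = 7, while 2s - 3 = 7 — valid.
  s = -0.75: √(20.25) = 4.5, while 2s - 3 = -4.5 — extraneous.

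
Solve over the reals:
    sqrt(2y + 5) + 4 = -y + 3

Isolate the radical: sqrt(2y + 5) = -y - 1.
Square both sides: 2y + 5 = (-y - 1)^2.
Expand and rearrange: y^2 - 4 = 0.
Solving gives y = 2 or y = -2.
Check each candidate in the original equation:
  y = 2: sqrt(9) = 3, while -y - 1 = -3 — extraneous.
  y = -2: sqrt(1) = 1, while -y - 1 = 1 — valid.

y = -2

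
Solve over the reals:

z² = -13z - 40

z = -8 or z = -5

Bring every term to one side: z² + 13z + 40 = 0.
Factor: (z + 8)(z + 5) = 0.
So z = -8 or z = -5.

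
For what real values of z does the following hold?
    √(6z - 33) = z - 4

z = 7

Square both sides: 6z - 33 = (z - 4)².
Expand and rearrange: z² - 14z + 49 = 0.
This gives the repeated root z = 7.
Check in the original equation:
  z = 7: √(9) = 3, while z - 4 = 3 — valid.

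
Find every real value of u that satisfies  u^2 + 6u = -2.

Rearrange to standard form: u^2 + 6u + 2 = 0.
Discriminant: (6)^2 - 4*1*2 = 28.
Quadratic formula: u = (-6 +/- sqrt(28)) / 2.
So u = -3 + sqrt(7) ~= -0.3542 or u = -3 - sqrt(7) ~= -5.6458.

u = -5.6458 or u = -0.3542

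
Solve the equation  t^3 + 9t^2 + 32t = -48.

Rearrange: t^3 + 9t^2 + 32t + 48 = 0.
Possible rational roots are divisors of 48. Testing t = -4 gives 0, so (t + 4) is a factor.
Divide: t^3 + 9t^2 + 32t + 48 = (t + 4)(t^2 + 5t + 12).
The quadratic t^2 + 5t + 12 has discriminant -23 < 0, so no further real roots.

t = -4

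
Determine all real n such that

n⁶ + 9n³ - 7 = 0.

n = -2.1341 or n = 0.8963

Let u = n³. The equation becomes u² + 9u - 7 = 0.
By the quadratic formula, u = -9/2 + √(109)/2 or u = -√(109)/2 - 9/2.
n³ = -9/2 + √(109)/2 gives n = ∛(-9/2 + √(109)/2) ≈ 0.8963.
n³ = -√(109)/2 - 9/2 gives n = -∛(9/2 + √(109)/2) ≈ -2.1341.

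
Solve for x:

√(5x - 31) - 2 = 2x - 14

Isolate the radical: √(5x - 31) = 2x - 12.
Square both sides: 5x - 31 = (2x - 12)².
Expand and rearrange: 4x² - 53x + 175 = 0.
Solving gives x = 7 or x = 6.25.
Check each candidate in the original equation:
  x = 7: √(4) = 2, while 2x - 12 = 2 — valid.
  x = 6.25: √(0.25) = 0.5, while 2x - 12 = 0.5 — valid.

x = 6.25 or x = 7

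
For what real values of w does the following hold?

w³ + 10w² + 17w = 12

w = -7.5311 or w = -3 or w = 0.5311

Rearrange: w³ + 10w² + 17w - 12 = 0.
Possible rational roots are divisors of -12. Testing w = -3 gives 0, so (w + 3) is a factor.
Divide: w³ + 10w² + 17w - 12 = (w + 3)(w² + 7w - 4).
Apply the quadratic formula to w² + 7w - 4 = 0: w = (-7 ± √65)/2, i.e. w ≈ 0.5311 or w ≈ -7.5311.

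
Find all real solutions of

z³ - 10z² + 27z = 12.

Rearrange: z³ - 10z² + 27z - 12 = 0.
Possible rational roots are divisors of -12. Testing z = 4 gives 0, so (z - 4) is a factor.
Divide: z³ - 10z² + 27z - 12 = (z - 4)(z² - 6z + 3).
Apply the quadratic formula to z² - 6z + 3 = 0: z = (6 ± √24)/2, i.e. z ≈ 5.4495 or z ≈ 0.5505.

z = 0.5505 or z = 4 or z = 5.4495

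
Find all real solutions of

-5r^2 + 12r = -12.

r = -0.7596 or r = 3.1596

Rearrange to standard form: -5r^2 + 12r + 12 = 0.
Discriminant: (12)^2 - 4*(-5)*12 = 384.
Quadratic formula: r = (-12 +/- sqrt(384)) / (-10).
So r = 6/5 - 4*sqrt(6)/5 ~= -0.7596 or r = 6/5 + 4*sqrt(6)/5 ~= 3.1596.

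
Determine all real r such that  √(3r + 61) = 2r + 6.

r = 1

Square both sides: 3r + 61 = (2r + 6)².
Expand and rearrange: 4r² + 21r - 25 = 0.
Solving gives r = 1 or r = -6.25.
Check each candidate in the original equation:
  r = 1: √(64) = 8, while 2r + 6 = 8 — valid.
  r = -6.25: √(42.25) = 6.5, while 2r + 6 = -6.5 — extraneous.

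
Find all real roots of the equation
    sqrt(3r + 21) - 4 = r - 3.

Isolate the radical: sqrt(3r + 21) = r + 1.
Square both sides: 3r + 21 = (r + 1)^2.
Expand and rearrange: r^2 - r - 20 = 0.
Solving gives r = 5 or r = -4.
Check each candidate in the original equation:
  r = 5: sqrt(36) = 6, while r + 1 = 6 — valid.
  r = -4: sqrt(9) = 3, while r + 1 = -3 — extraneous.

r = 5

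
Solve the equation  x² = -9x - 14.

Bring every term to one side: x² + 9x + 14 = 0.
Factor: (x + 2)(x + 7) = 0.
So x = -2 or x = -7.

x = -7 or x = -2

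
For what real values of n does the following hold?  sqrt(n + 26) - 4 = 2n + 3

Isolate the radical: sqrt(n + 26) = 2n + 7.
Square both sides: n + 26 = (2n + 7)^2.
Expand and rearrange: 4n^2 + 27n + 23 = 0.
Solving gives n = -1 or n = -5.75.
Check each candidate in the original equation:
  n = -1: sqrt(25) = 5, while 2n + 7 = 5 — valid.
  n = -5.75: sqrt(20.25) = 4.5, while 2n + 7 = -4.5 — extraneous.

n = -1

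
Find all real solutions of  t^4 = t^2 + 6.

Let u = t^2. The equation becomes u^2 - u - 6 = 0.
Factor: (u - 3)(u + 2) = 0, so u = 3 or u = -2.
t^2 = 3 gives t = +/-sqrt(3) ~= +/-1.7321.
t^2 = -2 < 0 has no real solution.

t = -1.7321 or t = 1.7321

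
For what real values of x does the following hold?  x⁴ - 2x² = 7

Let u = x². The equation becomes u² - 2u - 7 = 0.
By the quadratic formula, u = 1 + 2·√(2) or u = 1 - 2·√(2).
x² = 1 + 2·√(2) gives x = ±√(1 + 2·√(2)) ≈ ±1.9566.
x² = 1 - 2·√(2) < 0 has no real solution.

x = -1.9566 or x = 1.9566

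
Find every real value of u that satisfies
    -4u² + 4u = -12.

u = -1.3028 or u = 2.3028

Rearrange to standard form: -4u² + 4u + 12 = 0.
Discriminant: (4)² − 4·(-4)·12 = 208.
Quadratic formula: u = (-4 ± √208) / (-8).
So u = 1/2 - √(13)/2 ≈ -1.3028 or u = 1/2 + √(13)/2 ≈ 2.3028.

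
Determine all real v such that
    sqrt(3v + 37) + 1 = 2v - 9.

Isolate the radical: sqrt(3v + 37) = 2v - 10.
Square both sides: 3v + 37 = (2v - 10)^2.
Expand and rearrange: 4v^2 - 43v + 63 = 0.
Solving gives v = 9 or v = 1.75.
Check each candidate in the original equation:
  v = 9: sqrt(64) = 8, while 2v - 10 = 8 — valid.
  v = 1.75: sqrt(42.25) = 6.5, while 2v - 10 = -6.5 — extraneous.

v = 9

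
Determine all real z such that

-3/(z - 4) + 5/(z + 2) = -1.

z = -5.831 or z = 5.831

Multiply both sides by (z - 4)(z + 2):
-3(z + 2) + 5(z - 4) = -(z - 4)(z + 2).
Expand and collect terms: -z² + 34 = 0.
By the quadratic formula, z = (0 ± √136) / -2, so z ≈ -5.831 or z ≈ 5.831.
Neither value makes a denominator zero (z ≠ 4, z ≠ -2), so both are valid.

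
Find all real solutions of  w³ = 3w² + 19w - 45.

w = -4.1623 or w = 2.1623 or w = 5

Rearrange: w³ - 3w² - 19w + 45 = 0.
Possible rational roots are divisors of 45. Testing w = 5 gives 0, so (w - 5) is a factor.
Divide: w³ - 3w² - 19w + 45 = (w - 5)(w² + 2w - 9).
Apply the quadratic formula to w² + 2w - 9 = 0: w = (-2 ± √40)/2, i.e. w ≈ 2.1623 or w ≈ -4.1623.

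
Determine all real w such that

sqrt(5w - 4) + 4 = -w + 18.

Isolate the radical: sqrt(5w - 4) = -w + 14.
Square both sides: 5w - 4 = (-w + 14)^2.
Expand and rearrange: w^2 - 33w + 200 = 0.
Solving gives w = 25 or w = 8.
Check each candidate in the original equation:
  w = 25: sqrt(121) = 11, while -w + 14 = -11 — extraneous.
  w = 8: sqrt(36) = 6, while -w + 14 = 6 — valid.

w = 8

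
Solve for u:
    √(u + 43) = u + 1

Square both sides: u + 43 = (u + 1)².
Expand and rearrange: u² + u - 42 = 0.
Solving gives u = 6 or u = -7.
Check each candidate in the original equation:
  u = 6: √(49) = 7, while u + 1 = 7 — valid.
  u = -7: √(36) = 6, while u + 1 = -6 — extraneous.

u = 6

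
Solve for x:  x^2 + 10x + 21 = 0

Factor: (x + 7)(x + 3) = 0.
So x = -7 or x = -3.

x = -7 or x = -3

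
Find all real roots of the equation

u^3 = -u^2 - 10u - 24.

Rearrange: u^3 + u^2 + 10u + 24 = 0.
Possible rational roots are divisors of 24. Testing u = -2 gives 0, so (u + 2) is a factor.
Divide: u^3 + u^2 + 10u + 24 = (u + 2)(u^2 - u + 12).
The quadratic u^2 - u + 12 has discriminant -47 < 0, so no further real roots.

u = -2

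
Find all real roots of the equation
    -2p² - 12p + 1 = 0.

p = -6.0822 or p = 0.0822

Discriminant: (-12)² − 4·(-2)·1 = 152.
Quadratic formula: p = (12 ± √152) / (-4).
So p = -√(38)/2 - 3 ≈ -6.0822 or p = -3 + √(38)/2 ≈ 0.0822.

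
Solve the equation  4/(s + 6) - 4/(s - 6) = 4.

Multiply both sides by (s + 6)(s - 6):
4(s - 6) - 4(s + 6) = 4(s + 6)(s - 6).
Expand and collect terms: 4s² - 96 = 0.
By the quadratic formula, s = (0 ± √1536) / 8, so s ≈ 4.899 or s ≈ -4.899.
Neither value makes a denominator zero (s ≠ -6, s ≠ 6), so both are valid.

s = -4.899 or s = 4.899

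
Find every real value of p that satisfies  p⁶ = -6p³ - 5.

p = -1.71 or p = -1

Let u = p³. The equation becomes u² + 6u + 5 = 0.
Factor: (u + 5)(u + 1) = 0, so u = -5 or u = -1.
p³ = -5 gives p = -∛(5) ≈ -1.71.
p³ = -1 gives p = -1.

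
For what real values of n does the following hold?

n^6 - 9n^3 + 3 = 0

Let u = n^3. The equation becomes u^2 - 9u + 3 = 0.
By the quadratic formula, u = sqrt(69)/2 + 9/2 or u = 9/2 - sqrt(69)/2.
n^3 = sqrt(69)/2 + 9/2 gives n = (sqrt(69)/2 + 9/2)^(1/3) ~= 2.053.
n^3 = 9/2 - sqrt(69)/2 gives n = (9/2 - sqrt(69)/2)^(1/3) ~= 0.7025.

n = 0.7025 or n = 2.053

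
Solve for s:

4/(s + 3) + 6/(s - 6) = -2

Multiply both sides by (s + 3)(s - 6):
4(s - 6) + 6(s + 3) = -2(s + 3)(s - 6).
Expand and collect terms: -2s² - 4s + 42 = 0.
By the quadratic formula, s = (4 ± √352) / -4, so s ≈ -5.6904 or s ≈ 3.6904.
Neither value makes a denominator zero (s ≠ -3, s ≠ 6), so both are valid.

s = -5.6904 or s = 3.6904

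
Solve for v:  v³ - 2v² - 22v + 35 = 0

v = -4.5414 or v = 1.5414 or v = 5

Possible rational roots are divisors of 35. Testing v = 5 gives 0, so (v - 5) is a factor.
Divide: v³ - 2v² - 22v + 35 = (v - 5)(v² + 3v - 7).
Apply the quadratic formula to v² + 3v - 7 = 0: v = (-3 ± √37)/2, i.e. v ≈ 1.5414 or v ≈ -4.5414.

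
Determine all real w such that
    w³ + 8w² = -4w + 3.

Rearrange: w³ + 8w² + 4w - 3 = 0.
Possible rational roots are divisors of -3. Testing w = -1 gives 0, so (w + 1) is a factor.
Divide: w³ + 8w² + 4w - 3 = (w + 1)(w² + 7w - 3).
Apply the quadratic formula to w² + 7w - 3 = 0: w = (-7 ± √61)/2, i.e. w ≈ 0.4051 or w ≈ -7.4051.

w = -7.4051 or w = -1 or w = 0.4051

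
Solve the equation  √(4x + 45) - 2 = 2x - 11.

x = 9

Isolate the radical: √(4x + 45) = 2x - 9.
Square both sides: 4x + 45 = (2x - 9)².
Expand and rearrange: 4x² - 40x + 36 = 0.
Solving gives x = 9 or x = 1.
Check each candidate in the original equation:
  x = 9: √(81) = 9, while 2x - 9 = 9 — valid.
  x = 1: √(49) = 7, while 2x - 9 = -7 — extraneous.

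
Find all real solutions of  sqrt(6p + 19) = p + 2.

p = 5

Square both sides: 6p + 19 = (p + 2)^2.
Expand and rearrange: p^2 - 2p - 15 = 0.
Solving gives p = 5 or p = -3.
Check each candidate in the original equation:
  p = 5: sqrt(49) = 7, while p + 2 = 7 — valid.
  p = -3: sqrt(1) = 1, while p + 2 = -1 — extraneous.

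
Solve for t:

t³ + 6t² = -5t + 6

Rearrange: t³ + 6t² + 5t - 6 = 0.
Possible rational roots are divisors of -6. Testing t = -2 gives 0, so (t + 2) is a factor.
Divide: t³ + 6t² + 5t - 6 = (t + 2)(t² + 4t - 3).
Apply the quadratic formula to t² + 4t - 3 = 0: t = (-4 ± √28)/2, i.e. t ≈ 0.6458 or t ≈ -4.6458.

t = -4.6458 or t = -2 or t = 0.6458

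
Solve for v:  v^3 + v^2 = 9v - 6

Rearrange: v^3 + v^2 - 9v + 6 = 0.
Possible rational roots are divisors of 6. Testing v = 2 gives 0, so (v - 2) is a factor.
Divide: v^3 + v^2 - 9v + 6 = (v - 2)(v^2 + 3v - 3).
Apply the quadratic formula to v^2 + 3v - 3 = 0: v = (-3 +/- sqrt(21))/2, i.e. v ~= 0.7913 or v ~= -3.7913.

v = -3.7913 or v = 0.7913 or v = 2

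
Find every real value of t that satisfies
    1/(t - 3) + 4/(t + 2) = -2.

Multiply both sides by (t - 3)(t + 2):
(t + 2) + 4(t - 3) = -2(t - 3)(t + 2).
Expand and collect terms: -2t² - 3t + 22 = 0.
By the quadratic formula, t = (3 ± √185) / -4, so t ≈ -4.1504 or t ≈ 2.6504.
Neither value makes a denominator zero (t ≠ 3, t ≠ -2), so both are valid.

t = -4.1504 or t = 2.6504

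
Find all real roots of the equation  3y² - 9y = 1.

Rearrange to standard form: 3y² - 9y - 1 = 0.
Discriminant: (-9)² − 4·3·(-1) = 93.
Quadratic formula: y = (9 ± √93) / 6.
So y = 3/2 + √(93)/6 ≈ 3.1073 or y = 3/2 - √(93)/6 ≈ -0.1073.

y = -0.1073 or y = 3.1073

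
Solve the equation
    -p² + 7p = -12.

Rearrange to standard form: -p² + 7p + 12 = 0.
Discriminant: (7)² − 4·(-1)·12 = 97.
Quadratic formula: p = (-7 ± √97) / (-2).
So p = 7/2 - √(97)/2 ≈ -1.4244 or p = 7/2 + √(97)/2 ≈ 8.4244.

p = -1.4244 or p = 8.4244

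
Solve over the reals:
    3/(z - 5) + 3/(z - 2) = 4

z = 2.5729 or z = 5.9271

Multiply both sides by (z - 5)(z - 2):
3(z - 2) + 3(z - 5) = 4(z - 5)(z - 2).
Expand and collect terms: 4z^2 - 34z + 61 = 0.
By the quadratic formula, z = (34 +/- sqrt(180)) / 8, so z ~= 5.9271 or z ~= 2.5729.
Neither value makes a denominator zero (z != 5, z != 2), so both are valid.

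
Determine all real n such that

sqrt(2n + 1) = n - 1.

n = 4

Square both sides: 2n + 1 = (n - 1)^2.
Expand and rearrange: n^2 - 4n = 0.
Solving gives n = 4 or n = 0.
Check each candidate in the original equation:
  n = 4: sqrt(9) = 3, while n - 1 = 3 — valid.
  n = 0: sqrt(1) = 1, while n - 1 = -1 — extraneous.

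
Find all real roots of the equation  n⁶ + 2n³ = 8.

n = -1.5874 or n = 1.2599

Let u = n³. The equation becomes u² + 2u - 8 = 0.
Factor: (u - 2)(u + 4) = 0, so u = 2 or u = -4.
n³ = 2 gives n = ∛(2) ≈ 1.2599.
n³ = -4 gives n = -∛(4) ≈ -1.5874.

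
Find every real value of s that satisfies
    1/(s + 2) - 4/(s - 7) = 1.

s = 1

Multiply both sides by (s + 2)(s - 7):
(s - 7) - 4(s + 2) = (s + 2)(s - 7).
Expand and collect terms: s² - 2s + 1 = 0.
This has the repeated root s = 1.
Neither value makes a denominator zero (s ≠ -2, s ≠ 7), so both are valid.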